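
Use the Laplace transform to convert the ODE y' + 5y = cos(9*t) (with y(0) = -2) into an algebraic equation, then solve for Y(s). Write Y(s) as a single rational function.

Laplace-transform each side.
The derivative rules (L{y'} = sY - y(0) = sY - (-2)) turn the left side into (s + 5)Y - (-2).
The right side is L{cos(9*t)} = s/(s^2 + 81).
So (s + 5)Y = s/(s^2 + 81) + (-2).
Divide through and combine into a single rational function.

Y(s) = (-2*s^2 + s - 162)/(s^3 + 5*s^2 + 81*s + 405)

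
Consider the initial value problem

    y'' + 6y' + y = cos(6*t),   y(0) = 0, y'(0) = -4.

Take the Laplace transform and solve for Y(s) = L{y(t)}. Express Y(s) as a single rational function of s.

Y(s) = (-4*s^2 + s - 144)/(s^4 + 6*s^3 + 37*s^2 + 216*s + 36)

Apply the Laplace transform to the equation.
The derivative rules (L{y''} = s^2 Y - s·y(0) - y'(0) and L{y'} = sY - y(0), with y(0) = 0, y'(0) = -4) turn the left side into (s^2 + 6*s + 1)Y - (-4).
The right side is L{cos(6*t)} = s/(s^2 + 36).
So (s^2 + 6*s + 1)Y = s/(s^2 + 36) + (-4).
Divide through and combine into a single rational function.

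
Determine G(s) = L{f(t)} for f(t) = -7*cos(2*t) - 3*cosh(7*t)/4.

G(s) = -7*s/(s^2 + 4) - 3*s/(4*(s^2 - 49))

The transform is linear, so treat each term independently.
(-7)·[L{cos(2t)} = s/(s^2 + 4)]; (-3/4)·[L{cosh(7t)} = s/(s^2 - 49)].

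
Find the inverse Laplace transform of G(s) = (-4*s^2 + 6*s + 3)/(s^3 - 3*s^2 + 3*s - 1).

5*t^2*exp(t)/2 - 2*t*exp(t) - 4*exp(t)

Factor the denominator: s^3 - 3*s^2 + 3*s - 1 = (s - 1)^3.
Partial fraction decomposition gives [-4/(s - 1)] + [-2/(s - 1)^2] + [5/(s - 1)^3].
Invert each term: -4/(s - 1) ↔ -4e^(t); -2/(s - 1)^2 ↔ -2t·e^(t); 5/(s - 1)^3 ↔ (5/2)t^2·e^(t).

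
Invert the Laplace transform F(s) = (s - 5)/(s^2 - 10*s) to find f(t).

f(t) = exp(5*t)*cosh(5*t)

Rewrite the denominator: s^2 - 10*s = (s - 5)^2 - 25.
The form in (s - 5) signals a first-shifting-theorem factor e^(5t).
Since L{cosh(5t)} = s/(s^2 - 25), the inverse is exp(5*t)*cosh(5*t).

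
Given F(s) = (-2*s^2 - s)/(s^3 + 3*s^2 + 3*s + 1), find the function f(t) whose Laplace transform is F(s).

Factor the denominator: s^3 + 3*s^2 + 3*s + 1 = (s + 1)^3.
Partial fraction decomposition gives [-2/(s + 1)] + [3/(s + 1)^2] + [-1/(s + 1)^3].
Invert each term: -2/(s + 1) ↔ -2e^(-t); 3/(s + 1)^2 ↔ 3t·e^(-t); -1/(s + 1)^3 ↔ (-1/2)t^2·e^(-t).

f(t) = -t^2*exp(-t)/2 + 3*t*exp(-t) - 2*exp(-t)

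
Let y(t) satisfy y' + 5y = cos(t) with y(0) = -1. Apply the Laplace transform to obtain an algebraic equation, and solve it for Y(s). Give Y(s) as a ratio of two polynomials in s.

Y(s) = (-s^2 + s - 1)/(s^3 + 5*s^2 + s + 5)

Apply the Laplace transform to the equation.
With L{y'} = sY - y(0) = sY - (-1): the LHS transforms to (s + 5)Y - (-1).
The right side is L{cos(t)} = s/(s^2 + 1).
So (s + 5)Y = s/(s^2 + 1) + (-1).
Isolate Y and clear denominators.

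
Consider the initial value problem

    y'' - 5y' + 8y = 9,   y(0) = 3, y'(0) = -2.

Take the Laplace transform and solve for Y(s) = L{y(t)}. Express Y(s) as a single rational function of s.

Apply the Laplace transform to the equation.
Using L{y''} = s^2 Y - s·y(0) - y'(0) and L{y'} = sY - y(0), with y(0) = 3, y'(0) = -2, the left side becomes (s^2 - 5*s + 8)Y - (3*s - 17).
The right side is L{9} = 9/s.
So (s^2 - 5*s + 8)Y = 9/s + (3*s - 17).
Solve for Y(s) and write it as one ratio of polynomials.

Y(s) = (3*s^2 - 17*s + 9)/(s^3 - 5*s^2 + 8*s)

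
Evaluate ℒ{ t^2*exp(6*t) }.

2/(s - 6)^3

L{e^(6t)} = 1/(s - 6).
Then apply L{t^2·g(t)} = (-1)^2 d^2/ds^2[G(s)] with G(s) = 1/(s - 6):
differentiating 2 times and applying the sign gives 2/(s - 6)^3.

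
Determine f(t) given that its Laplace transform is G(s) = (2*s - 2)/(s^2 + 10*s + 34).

Complete the square in the denominator: s^2 + 10*s + 34 = (s + 5)^2 + 3^2.
Split the numerator to match: 2*s - 2 = 2·(s + 5) - 4·3.
Invert each term: 2·(s + 5)/((s + 5)^2 + 9) ↔ 2e^(-5t)cos(3t); -4·3/((s + 5)^2 + 9) ↔ -4e^(-5t)sin(3t).

f(t) = -4*exp(-5*t)*sin(3*t) + 2*exp(-5*t)*cos(3*t)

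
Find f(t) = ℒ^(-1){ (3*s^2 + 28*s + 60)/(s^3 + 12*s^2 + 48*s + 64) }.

f(t) = -2*t^2*exp(-4*t) + 4*t*exp(-4*t) + 3*exp(-4*t)

Factor the denominator: s^3 + 12*s^2 + 48*s + 64 = (s + 4)^3.
Partial fraction decomposition gives [3/(s + 4)] + [4/(s + 4)^2] + [-4/(s + 4)^3].
Invert each term: 3/(s + 4) ↔ 3e^(-4t); 4/(s + 4)^2 ↔ 4t·e^(-4t); -4/(s + 4)^3 ↔ (-2)t^2·e^(-4t).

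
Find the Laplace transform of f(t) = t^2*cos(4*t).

2*s*(s^2 - 48)/(s^2 + 16)^3

L{cos(4t)} = s/(s^2 + 16).
Then apply L{t^2·g(t)} = (-1)^2 d^2/ds^2[G(s)] with G(s) = s/(s^2 + 16):
differentiating 2 times and applying the sign gives 2*s*(s^2 - 48)/(s^2 + 16)^3.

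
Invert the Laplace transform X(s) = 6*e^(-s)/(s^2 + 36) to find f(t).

f(t) = Heaviside(t - 1)*(sin(6*t - 6))

The factor e^(-s) signals a time shift by c = 1 (second shifting theorem).
L{sin(6t)} = 6/(s^2 + 36), so L^-1{6/(s^2 + 36)} = sin(6*t).
Hence the inverse is u(t - 1) times that function evaluated at t - 1.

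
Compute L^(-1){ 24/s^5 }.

Since L{t^4} = 4!/s^5 = 24/s^5, the inverse is t^4.

t^4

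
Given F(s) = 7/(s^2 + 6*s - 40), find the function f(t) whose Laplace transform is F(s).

Rewrite the denominator: s^2 + 6*s - 40 = (s + 3)^2 - 49.
The form in (s + 3) signals a first-shifting-theorem factor e^(-3t).
Since L{sinh(7t)} = 7/(s^2 - 49), the inverse is exp(-3*t)*sinh(7*t).

f(t) = exp(-3*t)*sinh(7*t)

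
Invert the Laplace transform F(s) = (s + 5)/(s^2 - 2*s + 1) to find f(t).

f(t) = 6*t*exp(t) + exp(t)

Factor the denominator: s^2 - 2*s + 1 = (s - 1)^2.
Partial fraction decomposition gives [1/(s - 1)] + [6/(s - 1)^2].
Invert each term: 1/(s - 1) ↔ e^(t); 6/(s - 1)^2 ↔ 6t·e^(t).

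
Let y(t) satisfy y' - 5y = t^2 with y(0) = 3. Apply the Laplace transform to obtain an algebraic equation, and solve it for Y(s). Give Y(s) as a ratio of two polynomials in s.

Y(s) = (3*s^3 + 2)/(s^4 - 5*s^3)

Apply the Laplace transform to the equation.
Using L{y'} = sY - y(0) = sY - 3, the left side becomes (s - 5)Y - (3).
The right side is L{t^2} = 2/s^3.
So (s - 5)Y = 2/s^3 + (3).
Isolate Y and clear denominators.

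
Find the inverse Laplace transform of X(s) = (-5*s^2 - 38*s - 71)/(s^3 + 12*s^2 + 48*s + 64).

Factor the denominator: s^3 + 12*s^2 + 48*s + 64 = (s + 4)^3.
Partial fraction decomposition gives [-5/(s + 4)] + [2/(s + 4)^2] + [(s + 4)^(-3)].
Invert each term: -5/(s + 4) ↔ -5e^(-4t); 2/(s + 4)^2 ↔ 2t·e^(-4t); 1/(s + 4)^3 ↔ (1/2)t^2·e^(-4t).

t^2*exp(-4*t)/2 + 2*t*exp(-4*t) - 5*exp(-4*t)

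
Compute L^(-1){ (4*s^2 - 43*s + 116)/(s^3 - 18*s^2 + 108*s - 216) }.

t^2*exp(6*t) + 5*t*exp(6*t) + 4*exp(6*t)

Factor the denominator: s^3 - 18*s^2 + 108*s - 216 = (s - 6)^3.
Partial fraction decomposition gives [4/(s - 6)] + [5/(s - 6)^2] + [2/(s - 6)^3].
Invert each term: 4/(s - 6) ↔ 4e^(6t); 5/(s - 6)^2 ↔ 5t·e^(6t); 2/(s - 6)^3 ↔ (1)t^2·e^(6t).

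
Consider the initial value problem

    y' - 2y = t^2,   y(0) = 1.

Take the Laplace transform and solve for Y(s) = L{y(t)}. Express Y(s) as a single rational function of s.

Y(s) = (s^3 + 2)/(s^4 - 2*s^3)

Laplace-transform each side.
Using L{y'} = sY - y(0) = sY - 1, the left side becomes (s - 2)Y - (1).
The right side is L{t^2} = 2/s^3.
So (s - 2)Y = 2/s^3 + (1).
Solve for Y(s) and write it as one ratio of polynomials.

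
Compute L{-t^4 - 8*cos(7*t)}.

By linearity of the Laplace transform, transform each term separately.
(-8)·[L{cos(7t)} = s/(s^2 + 49)]; (-1)·[L{t^4} = 4!/s^5 = 24/s^5].

-8*s/(s^2 + 49) - 24/s^5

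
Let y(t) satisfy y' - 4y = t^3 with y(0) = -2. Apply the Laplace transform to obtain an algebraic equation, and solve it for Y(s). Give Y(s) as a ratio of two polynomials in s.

Laplace-transform each side.
With L{y'} = sY - y(0) = sY - (-2): the LHS transforms to (s - 4)Y - (-2).
The right side is L{t^3} = 6/s^4.
So (s - 4)Y = 6/s^4 + (-2).
Isolate Y and clear denominators.

Y(s) = (-2*s^4 + 6)/(s^5 - 4*s^4)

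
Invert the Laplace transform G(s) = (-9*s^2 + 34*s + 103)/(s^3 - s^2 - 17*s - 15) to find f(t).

f(t) = exp(5*t) - 5*exp(-t) - 5*exp(-3*t)

Factor the denominator: s^3 - s^2 - 17*s - 15 = (s - 5)*(s + 1)*(s + 3).
Partial fraction decomposition gives [1/(s - 5)] + [-5/(s + 1)] + [-5/(s + 3)].
Invert each term: 1/(s - 5) ↔ e^(5t); -5/(s + 1) ↔ -5e^(-t); -5/(s + 3) ↔ -5e^(-3t).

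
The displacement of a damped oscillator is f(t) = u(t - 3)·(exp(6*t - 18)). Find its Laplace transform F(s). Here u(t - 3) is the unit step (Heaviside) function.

F(s) = exp(-3*s)/(s - 6)

By the second shifting theorem, L{u(t - c)·g(t - c)} = e^(-cs)·G(s) with c = 3 and G(s) = L{g(t)}.
L{e^(6t)} = 1/(s - 6).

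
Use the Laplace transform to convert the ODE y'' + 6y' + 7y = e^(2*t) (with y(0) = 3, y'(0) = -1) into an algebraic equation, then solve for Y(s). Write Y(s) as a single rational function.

Y(s) = (3*s^2 + 11*s - 33)/(s^3 + 4*s^2 - 5*s - 14)

Laplace-transform each side.
Using L{y''} = s^2 Y - s·y(0) - y'(0) and L{y'} = sY - y(0), with y(0) = 3, y'(0) = -1, the left side becomes (s^2 + 6*s + 7)Y - (3*s + 17).
The right side is L{e^(2*t)} = 1/(s - 2).
So (s^2 + 6*s + 7)Y = 1/(s - 2) + (3*s + 17).
Divide through and combine into a single rational function.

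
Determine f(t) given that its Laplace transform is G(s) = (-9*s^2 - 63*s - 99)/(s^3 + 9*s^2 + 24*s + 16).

Factor the denominator: s^3 + 9*s^2 + 24*s + 16 = (s + 1)*(s + 4)^2.
Partial fraction decomposition gives [-4/(s + 4)] + [-3/(s + 4)^2] + [-5/(s + 1)].
Invert each term: -4/(s + 4) ↔ -4e^(-4t); -3/(s + 4)^2 ↔ -3t·e^(-4t); -5/(s + 1) ↔ -5e^(-t).

f(t) = -3*t*exp(-4*t) - 5*exp(-t) - 4*exp(-4*t)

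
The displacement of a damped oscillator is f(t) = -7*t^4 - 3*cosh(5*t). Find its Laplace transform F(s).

The transform is linear, so treat each term independently.
(-7)·[L{t^4} = 4!/s^5 = 24/s^5]; (-3)·[L{cosh(5t)} = s/(s^2 - 25)].

F(s) = -3*s/(s^2 - 25) - 168/s^5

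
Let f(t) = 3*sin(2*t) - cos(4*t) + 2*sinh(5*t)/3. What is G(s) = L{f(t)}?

G(s) = -s/(s^2 + 16) + 6/(s^2 + 4) + 10/(3*(s^2 - 25))

The transform is linear, so treat each term independently.
(3)·[L{sin(2t)} = 2/(s^2 + 4)]; (-1)·[L{cos(4t)} = s/(s^2 + 16)]; (2/3)·[L{sinh(5t)} = 5/(s^2 - 25)].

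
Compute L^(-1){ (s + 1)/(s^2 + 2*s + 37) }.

Rewrite the denominator: s^2 + 2*s + 37 = (s + 1)^2 + 36.
The form in (s + 1) signals a first-shifting-theorem factor e^(-t).
Since L{cos(6t)} = s/(s^2 + 36), the inverse is exp(-t)*cos(6*t).

exp(-t)*cos(6*t)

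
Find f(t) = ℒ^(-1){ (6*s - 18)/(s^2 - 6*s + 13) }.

f(t) = 6*exp(3*t)*cos(2*t)

Rewrite the denominator: s^2 - 6*s + 13 = (s - 3)^2 + 4.
The form in (s - 3) signals a first-shifting-theorem factor e^(3t).
Since L{cos(2t)} = s/(s^2 + 4), the inverse is e^(3*t)*cos(2*t), scaled by 6.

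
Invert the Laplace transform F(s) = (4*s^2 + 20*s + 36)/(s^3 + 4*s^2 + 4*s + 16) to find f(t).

Factor the denominator: s^3 + 4*s^2 + 4*s + 16 = (s + 4)*(s^2 + 4).
Partial fraction decomposition gives [1/(s + 4)] + [3*s/(s^2 + 4)] + [8/(s^2 + 4)].
Invert each term: 1/(s + 4) ↔ e^(-4t); 3·s/(s^2 + 4) ↔ 3cos(2t); 4·2/(s^2 + 4) ↔ 4sin(2t).

f(t) = 4*sin(2*t) + 3*cos(2*t) + exp(-4*t)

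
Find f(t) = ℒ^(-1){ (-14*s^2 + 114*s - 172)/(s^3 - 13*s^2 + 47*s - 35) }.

Factor the denominator: s^3 - 13*s^2 + 47*s - 35 = (s - 7)*(s - 5)*(s - 1).
Partial fraction decomposition gives [-6/(s - 5)] + [-5/(s - 7)] + [-3/(s - 1)].
Invert each term: -6/(s - 5) ↔ -6e^(5t); -5/(s - 7) ↔ -5e^(7t); -3/(s - 1) ↔ -3e^(t).

f(t) = -5*exp(7*t) - 6*exp(5*t) - 3*exp(t)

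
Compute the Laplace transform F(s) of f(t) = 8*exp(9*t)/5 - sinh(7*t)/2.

F(s) = -7/(2*(s^2 - 49)) + 8/(5*(s - 9))

Apply the Laplace transform termwise.
(-1/2)·[L{sinh(7t)} = 7/(s^2 - 49)]; (8/5)·[L{e^(9t)} = 1/(s - 9)].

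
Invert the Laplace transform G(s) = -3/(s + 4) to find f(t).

Since L{e^(-4t)} = 1/(s + 4), the inverse is e^(-4*t), scaled by -3.

f(t) = -3*exp(-4*t)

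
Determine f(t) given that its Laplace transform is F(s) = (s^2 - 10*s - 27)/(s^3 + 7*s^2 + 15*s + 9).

Factor the denominator: s^3 + 7*s^2 + 15*s + 9 = (s + 1)*(s + 3)^2.
Partial fraction decomposition gives [5/(s + 3)] + [-6/(s + 3)^2] + [-4/(s + 1)].
Invert each term: 5/(s + 3) ↔ 5e^(-3t); -6/(s + 3)^2 ↔ -6t·e^(-3t); -4/(s + 1) ↔ -4e^(-t).

f(t) = -6*t*exp(-3*t) - 4*exp(-t) + 5*exp(-3*t)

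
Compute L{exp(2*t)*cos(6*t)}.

(s - 2)/((s - 2)^2 + 36)

L{cos(6t)} = s/(s^2 + 36).
By the first shifting theorem, multiplying by e^(2t) replaces s with s - 2.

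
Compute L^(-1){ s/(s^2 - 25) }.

Since L{cosh(5t)} = s/(s^2 - 25), the inverse is cosh(5*t).

cosh(5*t)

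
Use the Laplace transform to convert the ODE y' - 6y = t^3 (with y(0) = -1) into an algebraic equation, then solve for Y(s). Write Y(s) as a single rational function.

Y(s) = (-s^4 + 6)/(s^5 - 6*s^4)

Laplace-transform each side.
The derivative rules (L{y'} = sY - y(0) = sY - (-1)) turn the left side into (s - 6)Y - (-1).
The right side is L{t^3} = 6/s^4.
So (s - 6)Y = 6/s^4 + (-1).
Isolate Y and clear denominators.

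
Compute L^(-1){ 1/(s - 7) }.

exp(7*t)

Since L{e^(7t)} = 1/(s - 7), the inverse is e^(7*t).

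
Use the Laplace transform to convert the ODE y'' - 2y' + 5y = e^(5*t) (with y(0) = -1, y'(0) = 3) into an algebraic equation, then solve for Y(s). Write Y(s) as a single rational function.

Y(s) = (-s^2 + 10*s - 24)/(s^3 - 7*s^2 + 15*s - 25)

Laplace-transform each side.
With L{y''} = s^2 Y - s·y(0) - y'(0) and L{y'} = sY - y(0), with y(0) = -1, y'(0) = 3: the LHS transforms to (s^2 - 2*s + 5)Y - (-s + 5).
The right side is L{e^(5*t)} = 1/(s - 5).
So (s^2 - 2*s + 5)Y = 1/(s - 5) + (-s + 5).
Solve for Y(s) and write it as one ratio of polynomials.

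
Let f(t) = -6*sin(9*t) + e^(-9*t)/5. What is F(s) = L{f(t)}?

F(s) = -54/(s^2 + 81) + 1/(5*(s + 9))

Apply the Laplace transform termwise.
(1/5)·[L{e^(-9t)} = 1/(s + 9)]; (-6)·[L{sin(9t)} = 9/(s^2 + 81)].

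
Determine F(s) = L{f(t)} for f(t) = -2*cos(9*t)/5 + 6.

F(s) = -2*s/(5*(s^2 + 81)) + 6/s

The transform is linear, so treat each term independently.
L{6} = 6/s; (-2/5)·[L{cos(9t)} = s/(s^2 + 81)].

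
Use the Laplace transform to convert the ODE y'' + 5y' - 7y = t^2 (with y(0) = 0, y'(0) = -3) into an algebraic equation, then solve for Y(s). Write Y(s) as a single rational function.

Y(s) = (-3*s^3 + 2)/(s^5 + 5*s^4 - 7*s^3)

Transform both sides with L{·}.
The derivative rules (L{y''} = s^2 Y - s·y(0) - y'(0) and L{y'} = sY - y(0), with y(0) = 0, y'(0) = -3) turn the left side into (s^2 + 5*s - 7)Y - (-3).
The right side is L{t^2} = 2/s^3.
So (s^2 + 5*s - 7)Y = 2/s^3 + (-3).
Isolate Y and clear denominators.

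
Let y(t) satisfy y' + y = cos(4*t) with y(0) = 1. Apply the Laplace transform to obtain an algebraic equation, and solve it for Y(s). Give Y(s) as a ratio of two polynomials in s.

Y(s) = (s^2 + s + 16)/(s^3 + s^2 + 16*s + 16)

Take the Laplace transform of both sides.
With L{y'} = sY - y(0) = sY - 1: the LHS transforms to (s + 1)Y - (1).
The right side is L{cos(4*t)} = s/(s^2 + 16).
So (s + 1)Y = s/(s^2 + 16) + (1).
Solve for Y(s) and write it as one ratio of polynomials.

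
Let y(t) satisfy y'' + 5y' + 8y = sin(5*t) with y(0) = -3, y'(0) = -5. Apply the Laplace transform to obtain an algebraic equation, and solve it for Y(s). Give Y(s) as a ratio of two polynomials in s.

Transform both sides with L{·}.
With L{y''} = s^2 Y - s·y(0) - y'(0) and L{y'} = sY - y(0), with y(0) = -3, y'(0) = -5: the LHS transforms to (s^2 + 5*s + 8)Y - (-3*s - 20).
The right side is L{sin(5*t)} = 5/(s^2 + 25).
So (s^2 + 5*s + 8)Y = 5/(s^2 + 25) + (-3*s - 20).
Divide through and combine into a single rational function.

Y(s) = (-3*s^3 - 20*s^2 - 75*s - 495)/(s^4 + 5*s^3 + 33*s^2 + 125*s + 200)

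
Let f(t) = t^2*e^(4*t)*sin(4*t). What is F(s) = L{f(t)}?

F(s) = 8*(3*s^2 - 24*s + 32)/(s^2 - 8*s + 32)^3

L{sin(4t)} = 4/(s^2 + 16).
Multiplying by e^(4t) shifts s → s - 4, so L{e^(4*t)*sin(4*t)} = 4/((s - 4)^2 + 16).
Then apply L{t^2·g(t)} = (-1)^2 d^2/ds^2[G(s)] with G(s) = 4/((s - 4)^2 + 16):
differentiating 2 times and applying the sign gives 8*(3*s^2 - 24*s + 32)/(s^2 - 8*s + 32)^3.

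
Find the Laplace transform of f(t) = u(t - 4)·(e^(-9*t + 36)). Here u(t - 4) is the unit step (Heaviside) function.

exp(-4*s)/(s + 9)

By the second shifting theorem, L{u(t - c)·g(t - c)} = e^(-cs)·G(s) with c = 4 and G(s) = L{g(t)}.
L{e^(-9t)} = 1/(s + 9).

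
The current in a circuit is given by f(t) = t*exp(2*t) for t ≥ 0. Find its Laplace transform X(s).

X(s) = (s - 2)^(-2)

L{e^(2t)} = 1/(s - 2).
Then apply L{t·g(t)} = -d/ds[G(s)] with G(s) = 1/(s - 2):
differentiating 1 time and applying the sign gives (s - 2)^(-2).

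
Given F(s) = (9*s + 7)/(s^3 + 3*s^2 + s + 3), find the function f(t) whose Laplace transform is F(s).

f(t) = 3*sin(t) + 2*cos(t) - 2*exp(-3*t)

Factor the denominator: s^3 + 3*s^2 + s + 3 = (s + 3)*(s^2 + 1).
Partial fraction decomposition gives [-2/(s + 3)] + [2*s/(s^2 + 1)] + [3/(s^2 + 1)].
Invert each term: -2/(s + 3) ↔ -2e^(-3t); 2·s/(s^2 + 1) ↔ 2cos(t); 3·1/(s^2 + 1) ↔ 3sin(t).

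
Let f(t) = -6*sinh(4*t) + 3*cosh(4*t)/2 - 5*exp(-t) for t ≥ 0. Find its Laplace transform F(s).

F(s) = 3*s/(2*(s^2 - 16)) - 24/(s^2 - 16) - 5/(s + 1)

By linearity of the Laplace transform, transform each term separately.
(-5)·[L{e^(-t)} = 1/(s + 1)]; (3/2)·[L{cosh(4t)} = s/(s^2 - 16)]; (-6)·[L{sinh(4t)} = 4/(s^2 - 16)].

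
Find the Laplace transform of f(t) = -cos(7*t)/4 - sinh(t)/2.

The transform is linear, so treat each term independently.
(-1/2)·[L{sinh(t)} = 1/(s^2 - 1)]; (-1/4)·[L{cos(7t)} = s/(s^2 + 49)].

-s/(4*(s^2 + 49)) - 1/(2*(s^2 - 1))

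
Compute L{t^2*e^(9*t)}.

L{e^(9t)} = 1/(s - 9).
Then apply L{t^2·g(t)} = (-1)^2 d^2/ds^2[G(s)] with G(s) = 1/(s - 9):
differentiating 2 times and applying the sign gives 2/(s - 9)^3.

2/(s - 9)^3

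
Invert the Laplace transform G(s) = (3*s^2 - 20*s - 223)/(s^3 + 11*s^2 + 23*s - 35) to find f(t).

Factor the denominator: s^3 + 11*s^2 + 23*s - 35 = (s - 1)*(s + 5)*(s + 7).
Partial fraction decomposition gives [4/(s + 5)] + [-5/(s - 1)] + [4/(s + 7)].
Invert each term: 4/(s + 5) ↔ 4e^(-5t); -5/(s - 1) ↔ -5e^(t); 4/(s + 7) ↔ 4e^(-7t).

f(t) = -5*exp(t) + 4*exp(-5*t) + 4*exp(-7*t)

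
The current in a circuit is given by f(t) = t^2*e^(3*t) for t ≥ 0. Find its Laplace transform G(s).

G(s) = 2/(s - 3)^3

L{t^2} = 2!/s^3 = 2/s^3.
By the first shifting theorem, multiplying by e^(3t) replaces s with s - 3.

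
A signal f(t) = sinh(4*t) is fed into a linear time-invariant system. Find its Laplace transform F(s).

F(s) = 4/(s^2 - 16)

L{sinh(4t)} = 4/(s^2 - 16).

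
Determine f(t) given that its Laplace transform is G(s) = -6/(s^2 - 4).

f(t) = -3*sinh(2*t)

Since L{sinh(2t)} = 2/(s^2 - 4), the inverse is sinh(2*t), scaled by -3.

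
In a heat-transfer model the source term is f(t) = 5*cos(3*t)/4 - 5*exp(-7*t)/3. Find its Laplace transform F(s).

Apply the Laplace transform termwise.
(-5/3)·[L{e^(-7t)} = 1/(s + 7)]; (5/4)·[L{cos(3t)} = s/(s^2 + 9)].

F(s) = 5*s/(4*(s^2 + 9)) - 5/(3*(s + 7))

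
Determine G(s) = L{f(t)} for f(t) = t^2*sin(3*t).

L{sin(3t)} = 3/(s^2 + 9).
Then apply L{t^2·g(t)} = (-1)^2 d^2/ds^2[H(s)] with H(s) = 3/(s^2 + 9):
differentiating 2 times and applying the sign gives 18*(s^2 - 3)/(s^2 + 9)^3.

G(s) = 18*(s^2 - 3)/(s^2 + 9)^3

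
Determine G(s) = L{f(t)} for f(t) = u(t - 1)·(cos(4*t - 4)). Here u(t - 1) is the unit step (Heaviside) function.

By the second shifting theorem, L{u(t - c)·g(t - c)} = e^(-cs)·H(s) with c = 1 and H(s) = L{g(t)}.
L{cos(4t)} = s/(s^2 + 16).

G(s) = s*exp(-s)/(s^2 + 16)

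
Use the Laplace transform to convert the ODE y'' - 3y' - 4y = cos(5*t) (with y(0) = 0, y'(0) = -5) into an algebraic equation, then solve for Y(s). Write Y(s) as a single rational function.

Transform both sides with L{·}.
With L{y''} = s^2 Y - s·y(0) - y'(0) and L{y'} = sY - y(0), with y(0) = 0, y'(0) = -5: the LHS transforms to (s^2 - 3*s - 4)Y - (-5).
The right side is L{cos(5*t)} = s/(s^2 + 25).
So (s^2 - 3*s - 4)Y = s/(s^2 + 25) + (-5).
Solve for Y(s) and write it as one ratio of polynomials.

Y(s) = (-5*s^2 + s - 125)/(s^4 - 3*s^3 + 21*s^2 - 75*s - 100)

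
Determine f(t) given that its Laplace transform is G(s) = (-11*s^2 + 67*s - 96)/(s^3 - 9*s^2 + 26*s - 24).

Factor the denominator: s^3 - 9*s^2 + 26*s - 24 = (s - 4)*(s - 3)*(s - 2).
Partial fraction decomposition gives [-6/(s - 3)] + [-3/(s - 2)] + [-2/(s - 4)].
Invert each term: -6/(s - 3) ↔ -6e^(3t); -3/(s - 2) ↔ -3e^(2t); -2/(s - 4) ↔ -2e^(4t).

f(t) = -2*exp(4*t) - 6*exp(3*t) - 3*exp(2*t)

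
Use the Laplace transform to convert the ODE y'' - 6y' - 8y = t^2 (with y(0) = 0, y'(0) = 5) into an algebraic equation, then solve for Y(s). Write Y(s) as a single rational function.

Y(s) = (5*s^3 + 2)/(s^5 - 6*s^4 - 8*s^3)

Laplace-transform each side.
With L{y''} = s^2 Y - s·y(0) - y'(0) and L{y'} = sY - y(0), with y(0) = 0, y'(0) = 5: the LHS transforms to (s^2 - 6*s - 8)Y - (5).
The right side is L{t^2} = 2/s^3.
So (s^2 - 6*s - 8)Y = 2/s^3 + (5).
Isolate Y and clear denominators.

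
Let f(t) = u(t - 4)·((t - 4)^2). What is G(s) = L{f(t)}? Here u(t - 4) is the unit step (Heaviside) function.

By the second shifting theorem, L{u(t - c)·g(t - c)} = e^(-cs)·H(s) with c = 4 and H(s) = L{g(t)}.
L{t^2} = 2!/s^3 = 2/s^3.

G(s) = 2*exp(-4*s)/s^3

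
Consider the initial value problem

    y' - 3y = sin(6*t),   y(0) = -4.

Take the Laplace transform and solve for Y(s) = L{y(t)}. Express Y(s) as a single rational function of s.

Y(s) = (-4*s^2 - 138)/(s^3 - 3*s^2 + 36*s - 108)

Transform both sides with L{·}.
The derivative rules (L{y'} = sY - y(0) = sY - (-4)) turn the left side into (s - 3)Y - (-4).
The right side is L{sin(6*t)} = 6/(s^2 + 36).
So (s - 3)Y = 6/(s^2 + 36) + (-4).
Isolate Y and clear denominators.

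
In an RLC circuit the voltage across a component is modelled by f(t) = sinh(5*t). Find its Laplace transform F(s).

F(s) = 5/(s^2 - 25)

L{sinh(5t)} = 5/(s^2 - 25).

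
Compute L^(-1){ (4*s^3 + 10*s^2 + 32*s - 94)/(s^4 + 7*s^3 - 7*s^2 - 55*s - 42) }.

Factor the denominator: s^4 + 7*s^3 - 7*s^2 - 55*s - 42 = (s - 3)*(s + 1)*(s + 2)*(s + 7).
Partial fraction decomposition gives [-6/(s + 2)] + [5/(s + 1)] + [4/(s + 7)] + [1/(s - 3)].
Invert each term: -6/(s + 2) ↔ -6e^(-2t); 5/(s + 1) ↔ 5e^(-t); 4/(s + 7) ↔ 4e^(-7t); 1/(s - 3) ↔ e^(3t).

exp(3*t) + 5*exp(-t) - 6*exp(-2*t) + 4*exp(-7*t)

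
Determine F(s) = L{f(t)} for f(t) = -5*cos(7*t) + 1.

By linearity of the Laplace transform, transform each term separately.
(-5)·[L{cos(7t)} = s/(s^2 + 49)]; L{1} = 1/s.

F(s) = -5*s/(s^2 + 49) + 1/s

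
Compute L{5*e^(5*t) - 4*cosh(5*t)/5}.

-4*s/(5*(s^2 - 25)) + 5/(s - 5)

Apply the Laplace transform termwise.
(-4/5)·[L{cosh(5t)} = s/(s^2 - 25)]; (5)·[L{e^(5t)} = 1/(s - 5)].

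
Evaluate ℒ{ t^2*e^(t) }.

L{e^(t)} = 1/(s - 1).
Then apply L{t^2·g(t)} = (-1)^2 d^2/ds^2[G(s)] with G(s) = 1/(s - 1):
differentiating 2 times and applying the sign gives 2/(s - 1)^3.

2/(s - 1)^3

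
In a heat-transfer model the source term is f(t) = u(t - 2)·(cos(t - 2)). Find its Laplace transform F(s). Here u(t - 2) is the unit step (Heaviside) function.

F(s) = s*exp(-2*s)/(s^2 + 1)

By the second shifting theorem, L{u(t - c)·g(t - c)} = e^(-cs)·G(s) with c = 2 and G(s) = L{g(t)}.
L{cos(t)} = s/(s^2 + 1).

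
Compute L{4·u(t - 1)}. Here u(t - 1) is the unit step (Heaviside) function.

4*exp(-s)/s

By the second shifting theorem, L{u(t - c)·g(t - c)} = e^(-cs)·G(s) with c = 1 and G(s) = L{g(t)}.
L{4} = 4/s.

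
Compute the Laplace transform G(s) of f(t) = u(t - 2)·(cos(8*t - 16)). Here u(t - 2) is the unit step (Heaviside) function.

G(s) = s*exp(-2*s)/(s^2 + 64)

By the second shifting theorem, L{u(t - c)·g(t - c)} = e^(-cs)·H(s) with c = 2 and H(s) = L{g(t)}.
L{cos(8t)} = s/(s^2 + 64).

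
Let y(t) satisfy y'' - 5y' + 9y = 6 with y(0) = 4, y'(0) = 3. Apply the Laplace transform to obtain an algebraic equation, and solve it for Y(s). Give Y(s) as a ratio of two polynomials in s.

Laplace-transform each side.
The derivative rules (L{y''} = s^2 Y - s·y(0) - y'(0) and L{y'} = sY - y(0), with y(0) = 4, y'(0) = 3) turn the left side into (s^2 - 5*s + 9)Y - (4*s - 17).
The right side is L{6} = 6/s.
So (s^2 - 5*s + 9)Y = 6/s + (4*s - 17).
Divide through and combine into a single rational function.

Y(s) = (4*s^2 - 17*s + 6)/(s^3 - 5*s^2 + 9*s)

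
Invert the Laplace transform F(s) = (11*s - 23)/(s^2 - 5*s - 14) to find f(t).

f(t) = 6*exp(7*t) + 5*exp(-2*t)

Factor the denominator: s^2 - 5*s - 14 = (s - 7)*(s + 2).
Partial fraction decomposition gives [6/(s - 7)] + [5/(s + 2)].
Invert each term: 6/(s - 7) ↔ 6e^(7t); 5/(s + 2) ↔ 5e^(-2t).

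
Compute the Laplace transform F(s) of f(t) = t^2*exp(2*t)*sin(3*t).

L{sin(3t)} = 3/(s^2 + 9).
Multiplying by e^(2t) shifts s → s - 2, so L{exp(2*t)*sin(3*t)} = 3/((s - 2)^2 + 9).
Then apply L{t^2·g(t)} = (-1)^2 d^2/ds^2[G(s)] with G(s) = 3/((s - 2)^2 + 9):
differentiating 2 times and applying the sign gives 18*(s^2 - 4*s + 1)/(s^2 - 4*s + 13)^3.

F(s) = 18*(s^2 - 4*s + 1)/(s^2 - 4*s + 13)^3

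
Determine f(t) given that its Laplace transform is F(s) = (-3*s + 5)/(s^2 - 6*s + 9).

Factor the denominator: s^2 - 6*s + 9 = (s - 3)^2.
Partial fraction decomposition gives [-3/(s - 3)] + [-4/(s - 3)^2].
Invert each term: -3/(s - 3) ↔ -3e^(3t); -4/(s - 3)^2 ↔ -4t·e^(3t).

f(t) = -4*t*exp(3*t) - 3*exp(3*t)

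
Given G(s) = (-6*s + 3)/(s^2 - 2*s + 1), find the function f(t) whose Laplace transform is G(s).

Factor the denominator: s^2 - 2*s + 1 = (s - 1)^2.
Partial fraction decomposition gives [-6/(s - 1)] + [-3/(s - 1)^2].
Invert each term: -6/(s - 1) ↔ -6e^(t); -3/(s - 1)^2 ↔ -3t·e^(t).

f(t) = -3*t*exp(t) - 6*exp(t)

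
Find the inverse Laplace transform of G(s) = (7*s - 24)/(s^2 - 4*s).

Factor the denominator: s^2 - 4*s = s*(s - 4).
Partial fraction decomposition gives [6/s] + [1/(s - 4)].
Invert each term: 6/(s - 0) ↔ 6e^(0t); 1/(s - 4) ↔ e^(4t).

exp(4*t) + 6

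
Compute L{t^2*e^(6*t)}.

2/(s - 6)^3

L{e^(6t)} = 1/(s - 6).
Then apply L{t^2·g(t)} = (-1)^2 d^2/ds^2[G(s)] with G(s) = 1/(s - 6):
differentiating 2 times and applying the sign gives 2/(s - 6)^3.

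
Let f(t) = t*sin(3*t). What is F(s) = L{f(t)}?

L{sin(3t)} = 3/(s^2 + 9).
Then apply L{t·g(t)} = -d/ds[G(s)] with G(s) = 3/(s^2 + 9):
differentiating 1 time and applying the sign gives 6*s/(s^2 + 9)^2.

F(s) = 6*s/(s^2 + 9)^2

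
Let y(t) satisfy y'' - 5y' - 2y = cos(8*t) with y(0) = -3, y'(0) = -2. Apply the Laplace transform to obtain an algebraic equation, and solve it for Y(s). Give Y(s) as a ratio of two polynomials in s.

Apply the Laplace transform to the equation.
With L{y''} = s^2 Y - s·y(0) - y'(0) and L{y'} = sY - y(0), with y(0) = -3, y'(0) = -2: the LHS transforms to (s^2 - 5*s - 2)Y - (-3*s + 13).
The right side is L{cos(8*t)} = s/(s^2 + 64).
So (s^2 - 5*s - 2)Y = s/(s^2 + 64) + (-3*s + 13).
Solve for Y(s) and write it as one ratio of polynomials.

Y(s) = (-3*s^3 + 13*s^2 - 191*s + 832)/(s^4 - 5*s^3 + 62*s^2 - 320*s - 128)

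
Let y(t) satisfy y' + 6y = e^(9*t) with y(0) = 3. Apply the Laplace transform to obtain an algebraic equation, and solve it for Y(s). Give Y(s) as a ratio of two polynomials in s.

Transform both sides with L{·}.
The derivative rules (L{y'} = sY - y(0) = sY - 3) turn the left side into (s + 6)Y - (3).
The right side is L{e^(9*t)} = 1/(s - 9).
So (s + 6)Y = 1/(s - 9) + (3).
Isolate Y and clear denominators.

Y(s) = (3*s - 26)/(s^2 - 3*s - 54)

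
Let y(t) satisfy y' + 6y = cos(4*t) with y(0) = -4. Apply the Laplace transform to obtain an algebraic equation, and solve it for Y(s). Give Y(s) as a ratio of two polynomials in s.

Y(s) = (-4*s^2 + s - 64)/(s^3 + 6*s^2 + 16*s + 96)

Laplace-transform each side.
With L{y'} = sY - y(0) = sY - (-4): the LHS transforms to (s + 6)Y - (-4).
The right side is L{cos(4*t)} = s/(s^2 + 16).
So (s + 6)Y = s/(s^2 + 16) + (-4).
Divide through and combine into a single rational function.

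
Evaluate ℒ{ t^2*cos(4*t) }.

2*s*(s^2 - 48)/(s^2 + 16)^3

L{cos(4t)} = s/(s^2 + 16).
Then apply L{t^2·g(t)} = (-1)^2 d^2/ds^2[G(s)] with G(s) = s/(s^2 + 16):
differentiating 2 times and applying the sign gives 2*s*(s^2 - 48)/(s^2 + 16)^3.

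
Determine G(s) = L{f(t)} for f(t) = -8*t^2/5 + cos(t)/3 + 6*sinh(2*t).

G(s) = s/(3*(s^2 + 1)) + 12/(s^2 - 4) - 16/(5*s^3)

By linearity of the Laplace transform, transform each term separately.
(-8/5)·[L{t^2} = 2!/s^3 = 2/s^3]; (1/3)·[L{cos(t)} = s/(s^2 + 1)]; (6)·[L{sinh(2t)} = 2/(s^2 - 4)].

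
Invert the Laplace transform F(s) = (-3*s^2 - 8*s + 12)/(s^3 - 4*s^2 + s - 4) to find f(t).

Factor the denominator: s^3 - 4*s^2 + s - 4 = (s - 4)*(s^2 + 1).
Partial fraction decomposition gives [-4/(s - 4)] + [s/(s^2 + 1)] + [-4/(s^2 + 1)].
Invert each term: -4/(s - 4) ↔ -4e^(4t); 1·s/(s^2 + 1) ↔ cos(t); -4·1/(s^2 + 1) ↔ -4sin(t).

f(t) = -4*exp(4*t) - 4*sin(t) + cos(t)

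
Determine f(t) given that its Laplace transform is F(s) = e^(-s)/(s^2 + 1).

f(t) = Heaviside(t - 1)*(sin(t - 1))

The factor e^(-s) signals a time shift by c = 1 (second shifting theorem).
L{sin(t)} = 1/(s^2 + 1), so L^-1{1/(s^2 + 1)} = sin(t).
Hence the inverse is u(t - 1) times that function evaluated at t - 1.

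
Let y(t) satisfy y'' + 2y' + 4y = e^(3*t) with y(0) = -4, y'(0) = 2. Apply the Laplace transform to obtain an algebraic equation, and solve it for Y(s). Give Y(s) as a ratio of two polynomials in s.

Y(s) = (-4*s^2 + 6*s + 19)/(s^3 - s^2 - 2*s - 12)

Apply the Laplace transform to the equation.
The derivative rules (L{y''} = s^2 Y - s·y(0) - y'(0) and L{y'} = sY - y(0), with y(0) = -4, y'(0) = 2) turn the left side into (s^2 + 2*s + 4)Y - (-4*s - 6).
The right side is L{e^(3*t)} = 1/(s - 3).
So (s^2 + 2*s + 4)Y = 1/(s - 3) + (-4*s - 6).
Divide through and combine into a single rational function.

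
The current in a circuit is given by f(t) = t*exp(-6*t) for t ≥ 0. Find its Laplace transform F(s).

F(s) = (s + 6)^(-2)

L{e^(-6t)} = 1/(s + 6).
Then apply L{t·g(t)} = -d/ds[G(s)] with G(s) = 1/(s + 6):
differentiating 1 time and applying the sign gives (s + 6)^(-2).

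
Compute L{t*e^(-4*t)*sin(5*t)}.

10*(s + 4)/(s^2 + 8*s + 41)^2

L{sin(5t)} = 5/(s^2 + 25).
Multiplying by e^(-4t) shifts s → s + 4, so L{e^(-4*t)*sin(5*t)} = 5/((s + 4)^2 + 25).
Then apply L{t·g(t)} = -d/ds[G(s)] with G(s) = 5/((s + 4)^2 + 25):
differentiating 1 time and applying the sign gives 10*(s + 4)/(s^2 + 8*s + 41)^2.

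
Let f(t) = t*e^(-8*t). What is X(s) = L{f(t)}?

L{e^(-8t)} = 1/(s + 8).
Then apply L{t·g(t)} = -d/ds[G(s)] with G(s) = 1/(s + 8):
differentiating 1 time and applying the sign gives (s + 8)^(-2).

X(s) = (s + 8)^(-2)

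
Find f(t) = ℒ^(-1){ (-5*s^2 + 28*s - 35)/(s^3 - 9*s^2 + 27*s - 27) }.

f(t) = 2*t^2*exp(3*t) - 2*t*exp(3*t) - 5*exp(3*t)

Factor the denominator: s^3 - 9*s^2 + 27*s - 27 = (s - 3)^3.
Partial fraction decomposition gives [-5/(s - 3)] + [-2/(s - 3)^2] + [4/(s - 3)^3].
Invert each term: -5/(s - 3) ↔ -5e^(3t); -2/(s - 3)^2 ↔ -2t·e^(3t); 4/(s - 3)^3 ↔ (2)t^2·e^(3t).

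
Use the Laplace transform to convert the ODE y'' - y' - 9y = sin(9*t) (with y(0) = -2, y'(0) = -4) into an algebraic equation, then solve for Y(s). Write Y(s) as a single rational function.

Transform both sides with L{·}.
The derivative rules (L{y''} = s^2 Y - s·y(0) - y'(0) and L{y'} = sY - y(0), with y(0) = -2, y'(0) = -4) turn the left side into (s^2 - s - 9)Y - (-2*s - 2).
The right side is L{sin(9*t)} = 9/(s^2 + 81).
So (s^2 - s - 9)Y = 9/(s^2 + 81) + (-2*s - 2).
Divide through and combine into a single rational function.

Y(s) = (-2*s^3 - 2*s^2 - 162*s - 153)/(s^4 - s^3 + 72*s^2 - 81*s - 729)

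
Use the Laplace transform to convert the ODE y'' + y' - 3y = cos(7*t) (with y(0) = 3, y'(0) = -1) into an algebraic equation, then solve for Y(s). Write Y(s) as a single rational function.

Apply the Laplace transform to the equation.
With L{y''} = s^2 Y - s·y(0) - y'(0) and L{y'} = sY - y(0), with y(0) = 3, y'(0) = -1: the LHS transforms to (s^2 + s - 3)Y - (3*s + 2).
The right side is L{cos(7*t)} = s/(s^2 + 49).
So (s^2 + s - 3)Y = s/(s^2 + 49) + (3*s + 2).
Solve for Y(s) and write it as one ratio of polynomials.

Y(s) = (3*s^3 + 2*s^2 + 148*s + 98)/(s^4 + s^3 + 46*s^2 + 49*s - 147)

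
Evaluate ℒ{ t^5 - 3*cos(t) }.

-3*s/(s^2 + 1) + 120/s^6

The transform is linear, so treat each term independently.
(-3)·[L{cos(t)} = s/(s^2 + 1)]; L{t^5} = 5!/s^6 = 120/s^6.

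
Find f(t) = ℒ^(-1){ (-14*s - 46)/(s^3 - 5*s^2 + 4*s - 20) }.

f(t) = -4*exp(5*t) + 3*sin(2*t) + 4*cos(2*t)

Factor the denominator: s^3 - 5*s^2 + 4*s - 20 = (s - 5)*(s^2 + 4).
Partial fraction decomposition gives [-4/(s - 5)] + [4*s/(s^2 + 4)] + [6/(s^2 + 4)].
Invert each term: -4/(s - 5) ↔ -4e^(5t); 4·s/(s^2 + 4) ↔ 4cos(2t); 3·2/(s^2 + 4) ↔ 3sin(2t).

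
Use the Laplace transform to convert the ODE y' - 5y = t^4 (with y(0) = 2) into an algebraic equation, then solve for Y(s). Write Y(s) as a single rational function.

Y(s) = (2*s^5 + 24)/(s^6 - 5*s^5)

Laplace-transform each side.
With L{y'} = sY - y(0) = sY - 2: the LHS transforms to (s - 5)Y - (2).
The right side is L{t^4} = 24/s^5.
So (s - 5)Y = 24/s^5 + (2).
Divide through and combine into a single rational function.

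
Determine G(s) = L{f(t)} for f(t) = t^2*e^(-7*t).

L{e^(-7t)} = 1/(s + 7).
Then apply L{t^2·g(t)} = (-1)^2 d^2/ds^2[H(s)] with H(s) = 1/(s + 7):
differentiating 2 times and applying the sign gives 2/(s + 7)^3.

G(s) = 2/(s + 7)^3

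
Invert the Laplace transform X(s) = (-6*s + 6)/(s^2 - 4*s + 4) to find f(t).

Factor the denominator: s^2 - 4*s + 4 = (s - 2)^2.
Partial fraction decomposition gives [-6/(s - 2)] + [-6/(s - 2)^2].
Invert each term: -6/(s - 2) ↔ -6e^(2t); -6/(s - 2)^2 ↔ -6t·e^(2t).

f(t) = -6*t*exp(2*t) - 6*exp(2*t)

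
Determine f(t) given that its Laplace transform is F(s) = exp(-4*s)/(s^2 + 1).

The factor e^(-4s) signals a time shift by c = 4 (second shifting theorem).
L{sin(t)} = 1/(s^2 + 1), so L^-1{1/(s^2 + 1)} = sin(t).
Hence the inverse is u(t - 4) times that function evaluated at t - 4.

f(t) = Heaviside(t - 4)*(sin(t - 4))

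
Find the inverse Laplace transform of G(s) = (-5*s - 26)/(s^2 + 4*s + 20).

-4*exp(-2*t)*sin(4*t) - 5*exp(-2*t)*cos(4*t)

Complete the square in the denominator: s^2 + 4*s + 20 = (s + 2)^2 + 4^2.
Split the numerator to match: -5*s - 26 = -5·(s + 2) - 4·4.
Invert each term: -5·(s + 2)/((s + 2)^2 + 16) ↔ -5e^(-2t)cos(4t); -4·4/((s + 2)^2 + 16) ↔ -4e^(-2t)sin(4t).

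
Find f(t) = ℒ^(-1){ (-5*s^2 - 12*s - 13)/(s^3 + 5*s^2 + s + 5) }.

Factor the denominator: s^3 + 5*s^2 + s + 5 = (s + 5)*(s^2 + 1).
Partial fraction decomposition gives [-3/(s + 5)] + [-2*s/(s^2 + 1)] + [-2/(s^2 + 1)].
Invert each term: -3/(s + 5) ↔ -3e^(-5t); -2·s/(s^2 + 1) ↔ -2cos(t); -2·1/(s^2 + 1) ↔ -2sin(t).

f(t) = -2*sin(t) - 2*cos(t) - 3*exp(-5*t)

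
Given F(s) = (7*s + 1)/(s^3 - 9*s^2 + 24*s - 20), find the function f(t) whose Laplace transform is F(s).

f(t) = -5*t*exp(2*t) + 4*exp(5*t) - 4*exp(2*t)

Factor the denominator: s^3 - 9*s^2 + 24*s - 20 = (s - 5)*(s - 2)^2.
Partial fraction decomposition gives [-4/(s - 2)] + [-5/(s - 2)^2] + [4/(s - 5)].
Invert each term: -4/(s - 2) ↔ -4e^(2t); -5/(s - 2)^2 ↔ -5t·e^(2t); 4/(s - 5) ↔ 4e^(5t).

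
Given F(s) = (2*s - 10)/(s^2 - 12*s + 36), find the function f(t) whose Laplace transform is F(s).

f(t) = 2*t*exp(6*t) + 2*exp(6*t)

Factor the denominator: s^2 - 12*s + 36 = (s - 6)^2.
Partial fraction decomposition gives [2/(s - 6)] + [2/(s - 6)^2].
Invert each term: 2/(s - 6) ↔ 2e^(6t); 2/(s - 6)^2 ↔ 2t·e^(6t).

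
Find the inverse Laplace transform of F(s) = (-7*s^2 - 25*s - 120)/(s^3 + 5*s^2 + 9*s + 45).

Factor the denominator: s^3 + 5*s^2 + 9*s + 45 = (s + 5)*(s^2 + 9).
Partial fraction decomposition gives [-5/(s + 5)] + [-2*s/(s^2 + 9)] + [-15/(s^2 + 9)].
Invert each term: -5/(s + 5) ↔ -5e^(-5t); -2·s/(s^2 + 9) ↔ -2cos(3t); -5·3/(s^2 + 9) ↔ -5sin(3t).

-5*sin(3*t) - 2*cos(3*t) - 5*exp(-5*t)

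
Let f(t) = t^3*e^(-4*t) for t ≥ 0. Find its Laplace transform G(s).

G(s) = 6/(s + 4)^4

L{t^3} = 3!/s^4 = 6/s^4.
By the first shifting theorem, multiplying by e^(-4t) replaces s with s + 4.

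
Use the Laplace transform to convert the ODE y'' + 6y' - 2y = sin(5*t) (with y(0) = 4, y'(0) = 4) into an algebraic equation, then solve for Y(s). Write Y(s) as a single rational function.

Transform both sides with L{·}.
The derivative rules (L{y''} = s^2 Y - s·y(0) - y'(0) and L{y'} = sY - y(0), with y(0) = 4, y'(0) = 4) turn the left side into (s^2 + 6*s - 2)Y - (4*s + 28).
The right side is L{sin(5*t)} = 5/(s^2 + 25).
So (s^2 + 6*s - 2)Y = 5/(s^2 + 25) + (4*s + 28).
Solve for Y(s) and write it as one ratio of polynomials.

Y(s) = (4*s^3 + 28*s^2 + 100*s + 705)/(s^4 + 6*s^3 + 23*s^2 + 150*s - 50)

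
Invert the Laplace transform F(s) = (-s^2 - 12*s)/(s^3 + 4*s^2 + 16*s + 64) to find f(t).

Factor the denominator: s^3 + 4*s^2 + 16*s + 64 = (s + 4)*(s^2 + 16).
Partial fraction decomposition gives [1/(s + 4)] + [-2*s/(s^2 + 16)] + [-4/(s^2 + 16)].
Invert each term: 1/(s + 4) ↔ e^(-4t); -2·s/(s^2 + 16) ↔ -2cos(4t); -1·4/(s^2 + 16) ↔ -sin(4t).

f(t) = -sin(4*t) - 2*cos(4*t) + exp(-4*t)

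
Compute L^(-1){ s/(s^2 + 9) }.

Since L{cos(3t)} = s/(s^2 + 9), the inverse is cos(3*t).

cos(3*t)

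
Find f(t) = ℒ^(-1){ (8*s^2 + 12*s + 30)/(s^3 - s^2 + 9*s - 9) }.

f(t) = 5*exp(t) + 5*sin(3*t) + 3*cos(3*t)

Factor the denominator: s^3 - s^2 + 9*s - 9 = (s - 1)*(s^2 + 9).
Partial fraction decomposition gives [5/(s - 1)] + [3*s/(s^2 + 9)] + [15/(s^2 + 9)].
Invert each term: 5/(s - 1) ↔ 5e^(t); 3·s/(s^2 + 9) ↔ 3cos(3t); 5·3/(s^2 + 9) ↔ 5sin(3t).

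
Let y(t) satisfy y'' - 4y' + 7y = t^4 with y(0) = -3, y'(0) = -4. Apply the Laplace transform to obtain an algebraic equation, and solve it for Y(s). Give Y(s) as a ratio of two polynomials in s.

Y(s) = (-3*s^6 + 8*s^5 + 24)/(s^7 - 4*s^6 + 7*s^5)

Transform both sides with L{·}.
Using L{y''} = s^2 Y - s·y(0) - y'(0) and L{y'} = sY - y(0), with y(0) = -3, y'(0) = -4, the left side becomes (s^2 - 4*s + 7)Y - (-3*s + 8).
The right side is L{t^4} = 24/s^5.
So (s^2 - 4*s + 7)Y = 24/s^5 + (-3*s + 8).
Divide through and combine into a single rational function.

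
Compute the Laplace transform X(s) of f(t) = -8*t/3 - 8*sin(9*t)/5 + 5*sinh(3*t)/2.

The transform is linear, so treat each term independently.
(-8/5)·[L{sin(9t)} = 9/(s^2 + 81)]; (-8/3)·[L{t} = 1!/s^2 = 1/s^2]; (5/2)·[L{sinh(3t)} = 3/(s^2 - 9)].

X(s) = -72/(5*(s^2 + 81)) + 15/(2*(s^2 - 9)) - 8/(3*s^2)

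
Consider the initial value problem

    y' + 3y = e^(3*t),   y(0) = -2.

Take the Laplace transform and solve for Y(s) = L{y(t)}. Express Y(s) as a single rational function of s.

Y(s) = (-2*s + 7)/(s^2 - 9)

Take the Laplace transform of both sides.
With L{y'} = sY - y(0) = sY - (-2): the LHS transforms to (s + 3)Y - (-2).
The right side is L{e^(3*t)} = 1/(s - 3).
So (s + 3)Y = 1/(s - 3) + (-2).
Divide through and combine into a single rational function.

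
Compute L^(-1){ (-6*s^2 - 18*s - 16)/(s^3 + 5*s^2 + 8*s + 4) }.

Factor the denominator: s^3 + 5*s^2 + 8*s + 4 = (s + 1)*(s + 2)^2.
Partial fraction decomposition gives [-2/(s + 2)] + [4/(s + 2)^2] + [-4/(s + 1)].
Invert each term: -2/(s + 2) ↔ -2e^(-2t); 4/(s + 2)^2 ↔ 4t·e^(-2t); -4/(s + 1) ↔ -4e^(-t).

4*t*exp(-2*t) - 4*exp(-t) - 2*exp(-2*t)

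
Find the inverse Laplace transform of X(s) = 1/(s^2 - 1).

Since L{sinh(t)} = 1/(s^2 - 1), the inverse is sinh(t).

sinh(t)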